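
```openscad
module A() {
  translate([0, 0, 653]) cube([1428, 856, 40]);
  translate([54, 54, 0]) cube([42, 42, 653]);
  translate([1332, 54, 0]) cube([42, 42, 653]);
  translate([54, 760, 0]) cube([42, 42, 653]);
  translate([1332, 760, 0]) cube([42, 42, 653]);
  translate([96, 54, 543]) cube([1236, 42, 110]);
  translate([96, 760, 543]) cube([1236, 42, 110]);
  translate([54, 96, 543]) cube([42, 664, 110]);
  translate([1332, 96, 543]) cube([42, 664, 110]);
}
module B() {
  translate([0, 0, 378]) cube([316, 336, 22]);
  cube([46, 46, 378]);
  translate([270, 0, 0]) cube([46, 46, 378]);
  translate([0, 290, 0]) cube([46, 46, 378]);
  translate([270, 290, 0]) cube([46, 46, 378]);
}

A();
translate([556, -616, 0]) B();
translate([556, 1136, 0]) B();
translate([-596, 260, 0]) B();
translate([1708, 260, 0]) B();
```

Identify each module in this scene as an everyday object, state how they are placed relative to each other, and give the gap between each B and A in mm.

A is a table. B is a stool. Four stools sit around the table at the −y, +y, −x, +x sides. The gap between each stool and the table is 280 mm.

Each stool's nearest face is 280 mm from the table's bounding box.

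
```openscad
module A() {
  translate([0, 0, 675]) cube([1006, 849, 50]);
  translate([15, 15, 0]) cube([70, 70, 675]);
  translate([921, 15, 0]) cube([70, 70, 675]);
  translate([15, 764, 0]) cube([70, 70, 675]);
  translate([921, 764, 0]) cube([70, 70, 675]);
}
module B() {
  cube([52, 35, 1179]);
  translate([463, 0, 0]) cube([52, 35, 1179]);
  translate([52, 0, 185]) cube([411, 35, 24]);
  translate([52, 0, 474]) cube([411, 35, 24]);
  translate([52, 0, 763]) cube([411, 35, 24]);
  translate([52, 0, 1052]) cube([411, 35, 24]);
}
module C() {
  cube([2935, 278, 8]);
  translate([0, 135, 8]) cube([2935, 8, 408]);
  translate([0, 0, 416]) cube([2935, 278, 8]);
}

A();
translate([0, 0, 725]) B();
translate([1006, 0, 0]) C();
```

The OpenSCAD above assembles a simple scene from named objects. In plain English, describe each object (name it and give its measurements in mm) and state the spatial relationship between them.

A is a table with a 1006×849 mm rectangular top, 50 mm thick, top surface at z = 725 mm, supported by four 70×70 mm square legs, each inset 15 mm from the nearest pair of top edges, running from the floor.

B is a straight ladder. Two 52×35 mm vertical rails, 1179 mm tall, stand 515 mm apart (outside-to-outside) with their front faces coplanar on the −y side. 4 rungs, each 35 mm deep and 24 mm tall, span between the inner faces of the rails, front faces flush with the rails. The lowest rung's underside is at z = 185 mm and rungs are spaced 289 mm apart (underside to underside).

C is an I-beam lying along x, 2935 mm long. Overall section height 424 mm. Two flanges 278 mm wide (y) and 8 mm thick, one on the floor and one at the top; a web 8 mm thick runs between them, centred on the flange width.

The ladder is on top of the table. The I-beam is against the table's +x side, with their −y faces flush.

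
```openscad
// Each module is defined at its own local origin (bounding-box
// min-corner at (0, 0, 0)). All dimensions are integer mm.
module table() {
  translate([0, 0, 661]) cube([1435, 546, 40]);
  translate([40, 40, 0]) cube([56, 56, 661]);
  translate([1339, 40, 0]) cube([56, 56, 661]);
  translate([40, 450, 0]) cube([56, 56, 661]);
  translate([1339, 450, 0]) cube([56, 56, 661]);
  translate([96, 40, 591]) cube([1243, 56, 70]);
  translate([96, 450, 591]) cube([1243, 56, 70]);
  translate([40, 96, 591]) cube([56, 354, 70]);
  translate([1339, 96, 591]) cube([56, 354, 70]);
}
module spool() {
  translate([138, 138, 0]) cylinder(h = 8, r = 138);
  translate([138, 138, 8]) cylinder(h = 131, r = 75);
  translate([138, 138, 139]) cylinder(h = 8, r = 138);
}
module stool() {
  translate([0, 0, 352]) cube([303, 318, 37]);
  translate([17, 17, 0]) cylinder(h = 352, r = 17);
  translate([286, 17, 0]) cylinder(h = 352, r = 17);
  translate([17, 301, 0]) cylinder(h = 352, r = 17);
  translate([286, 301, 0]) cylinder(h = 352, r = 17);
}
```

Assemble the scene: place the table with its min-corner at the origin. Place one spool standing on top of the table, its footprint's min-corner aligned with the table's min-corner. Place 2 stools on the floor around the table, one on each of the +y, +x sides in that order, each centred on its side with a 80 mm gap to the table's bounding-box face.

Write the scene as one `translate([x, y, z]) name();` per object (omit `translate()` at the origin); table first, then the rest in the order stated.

table();
translate([0, 0, 701]) spool();
translate([566, 626, 0]) stool();
translate([1515, 114, 0]) stool();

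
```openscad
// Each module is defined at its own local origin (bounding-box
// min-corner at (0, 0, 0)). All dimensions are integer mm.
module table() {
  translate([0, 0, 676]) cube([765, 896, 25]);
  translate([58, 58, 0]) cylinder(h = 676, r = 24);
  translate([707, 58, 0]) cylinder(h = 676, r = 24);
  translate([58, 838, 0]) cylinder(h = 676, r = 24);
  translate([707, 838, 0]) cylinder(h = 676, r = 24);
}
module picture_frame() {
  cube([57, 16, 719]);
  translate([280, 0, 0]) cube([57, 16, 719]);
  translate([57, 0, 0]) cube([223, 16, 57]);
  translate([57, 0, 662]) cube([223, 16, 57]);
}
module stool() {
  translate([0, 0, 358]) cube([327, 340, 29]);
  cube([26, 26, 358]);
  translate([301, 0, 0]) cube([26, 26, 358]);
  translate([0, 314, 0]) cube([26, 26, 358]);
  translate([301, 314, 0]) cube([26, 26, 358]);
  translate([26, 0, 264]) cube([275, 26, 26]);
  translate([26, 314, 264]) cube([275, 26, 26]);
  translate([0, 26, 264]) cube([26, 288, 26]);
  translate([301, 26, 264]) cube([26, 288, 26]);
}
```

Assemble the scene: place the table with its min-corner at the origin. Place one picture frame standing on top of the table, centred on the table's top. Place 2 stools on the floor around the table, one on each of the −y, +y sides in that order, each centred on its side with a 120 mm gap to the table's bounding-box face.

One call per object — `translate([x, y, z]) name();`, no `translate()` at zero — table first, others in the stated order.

table();
translate([214, 440, 701]) picture_frame();
translate([219, -460, 0]) stool();
translate([219, 1016, 0]) stool();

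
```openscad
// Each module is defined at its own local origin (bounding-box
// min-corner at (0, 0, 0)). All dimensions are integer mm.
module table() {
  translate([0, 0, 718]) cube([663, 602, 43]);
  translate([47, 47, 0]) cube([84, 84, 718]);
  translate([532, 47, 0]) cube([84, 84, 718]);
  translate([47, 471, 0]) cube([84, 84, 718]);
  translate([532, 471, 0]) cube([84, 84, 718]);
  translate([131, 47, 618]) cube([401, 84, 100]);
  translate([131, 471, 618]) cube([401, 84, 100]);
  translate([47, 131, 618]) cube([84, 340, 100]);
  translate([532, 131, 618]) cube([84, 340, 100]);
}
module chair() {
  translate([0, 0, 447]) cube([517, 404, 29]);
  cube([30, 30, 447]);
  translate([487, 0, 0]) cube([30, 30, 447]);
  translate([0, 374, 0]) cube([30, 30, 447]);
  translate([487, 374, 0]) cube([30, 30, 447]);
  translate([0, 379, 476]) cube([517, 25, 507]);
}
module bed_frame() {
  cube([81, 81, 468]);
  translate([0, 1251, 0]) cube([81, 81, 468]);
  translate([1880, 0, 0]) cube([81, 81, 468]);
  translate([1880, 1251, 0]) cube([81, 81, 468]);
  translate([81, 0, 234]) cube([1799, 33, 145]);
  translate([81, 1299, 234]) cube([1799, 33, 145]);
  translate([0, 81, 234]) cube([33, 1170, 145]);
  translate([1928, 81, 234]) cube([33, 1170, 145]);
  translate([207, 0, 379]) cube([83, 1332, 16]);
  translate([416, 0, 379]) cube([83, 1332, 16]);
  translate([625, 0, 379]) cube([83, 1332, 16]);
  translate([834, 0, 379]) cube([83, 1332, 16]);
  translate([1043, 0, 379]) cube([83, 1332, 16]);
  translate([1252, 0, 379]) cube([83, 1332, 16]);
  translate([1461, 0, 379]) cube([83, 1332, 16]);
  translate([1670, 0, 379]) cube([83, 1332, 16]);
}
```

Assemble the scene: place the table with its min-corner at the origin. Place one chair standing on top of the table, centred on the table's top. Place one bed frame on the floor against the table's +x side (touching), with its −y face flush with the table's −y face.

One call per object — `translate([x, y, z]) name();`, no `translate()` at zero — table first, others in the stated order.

table();
translate([73, 99, 761]) chair();
translate([663, 0, 0]) bed_frame();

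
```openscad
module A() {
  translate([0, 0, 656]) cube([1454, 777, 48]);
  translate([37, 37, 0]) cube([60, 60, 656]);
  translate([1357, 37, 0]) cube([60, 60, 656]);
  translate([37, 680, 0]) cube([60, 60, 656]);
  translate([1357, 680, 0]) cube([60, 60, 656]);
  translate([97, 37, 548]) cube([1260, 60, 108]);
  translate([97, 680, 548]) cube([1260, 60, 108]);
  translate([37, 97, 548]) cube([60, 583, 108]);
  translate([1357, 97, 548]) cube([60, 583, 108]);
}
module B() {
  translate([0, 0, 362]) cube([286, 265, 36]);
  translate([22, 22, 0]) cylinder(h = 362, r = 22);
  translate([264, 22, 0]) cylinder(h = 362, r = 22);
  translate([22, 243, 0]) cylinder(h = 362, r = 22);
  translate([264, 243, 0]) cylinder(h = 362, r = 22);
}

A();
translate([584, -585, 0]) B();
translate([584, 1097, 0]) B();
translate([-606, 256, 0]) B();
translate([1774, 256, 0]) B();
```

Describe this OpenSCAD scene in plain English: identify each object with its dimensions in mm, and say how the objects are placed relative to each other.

A is a rectangular dining table. The top is 1454×777×48 mm with its upper surface at z = 704 mm. It stands on four 60×60 mm square legs, each inset 37 mm from the nearest pair of top edges, running from the floor to the underside of the top. Four apron rails, 60 mm thick and 108 mm tall, run between adjacent legs with their top edges flush with the underside of the top and their outer faces flush with the legs' outer faces.

B is a four-legged stool. The seat is a 286×265×36 mm slab whose top surface is at z = 398 mm; four round legs, each 44 mm in diameter, run from the floor (z = 0) to the underside of the seat, each leg's axis is inset half a diameter from the nearest pair of seat edges (so the leg's bounding box is flush with the corner).

Four stools sit around the table at the −y, +y, −x, +x sides.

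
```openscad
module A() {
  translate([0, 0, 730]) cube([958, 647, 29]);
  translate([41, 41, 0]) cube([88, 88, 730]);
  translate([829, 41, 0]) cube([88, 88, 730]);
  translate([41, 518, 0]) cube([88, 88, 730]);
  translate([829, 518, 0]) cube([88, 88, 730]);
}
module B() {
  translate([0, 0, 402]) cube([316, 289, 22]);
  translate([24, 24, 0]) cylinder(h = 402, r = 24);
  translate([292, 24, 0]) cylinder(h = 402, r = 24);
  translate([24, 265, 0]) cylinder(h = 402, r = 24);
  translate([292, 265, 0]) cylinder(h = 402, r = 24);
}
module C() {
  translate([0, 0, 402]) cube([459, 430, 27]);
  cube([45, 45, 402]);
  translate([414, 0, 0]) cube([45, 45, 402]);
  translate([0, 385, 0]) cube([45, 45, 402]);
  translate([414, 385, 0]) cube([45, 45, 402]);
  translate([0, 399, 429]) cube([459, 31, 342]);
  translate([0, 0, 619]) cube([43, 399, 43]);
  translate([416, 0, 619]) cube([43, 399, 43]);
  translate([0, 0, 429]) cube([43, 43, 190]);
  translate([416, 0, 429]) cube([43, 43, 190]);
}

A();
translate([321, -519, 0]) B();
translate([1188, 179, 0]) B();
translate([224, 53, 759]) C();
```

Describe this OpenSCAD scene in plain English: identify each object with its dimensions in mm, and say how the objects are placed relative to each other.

A is a table: top 958 mm (x) × 647 mm (y), 29 mm thick, upper face at z = 759 mm, on four 88×88 mm square legs, each inset 41 mm from the nearest pair of top edges, running from z = 0 to the bottom of the top.

B is a four-legged stool. The seat is a 316×289×22 mm slab whose top surface is at z = 424 mm; four round legs, each 48 mm in diameter, run from the floor (z = 0) to the underside of the seat, each leg's axis is inset half a diameter from the nearest pair of seat edges (so the leg's bounding box is flush with the corner).

C is a chair. The seat is a 459×430×27 mm slab with its top at z = 429 mm, on four 45×45 mm corner legs (flush with the seat edges, standing on z = 0). A flat backrest 31 mm thick, 342 mm tall, spans the full seat width and rises from the seat top along its +y edge, rear face flush with the rear of the seat. Two armrests of 43×43 mm section run along each side from the seat's front edge to the front of the backrest, top faces 233 mm above the seat top and outer faces flush with the seat's x-edges; a 43×43 mm post under the front of each armrest stands on the seat at the front corner.

Two stools sit around the table at the −y, +x sides. The chair is on top of the table.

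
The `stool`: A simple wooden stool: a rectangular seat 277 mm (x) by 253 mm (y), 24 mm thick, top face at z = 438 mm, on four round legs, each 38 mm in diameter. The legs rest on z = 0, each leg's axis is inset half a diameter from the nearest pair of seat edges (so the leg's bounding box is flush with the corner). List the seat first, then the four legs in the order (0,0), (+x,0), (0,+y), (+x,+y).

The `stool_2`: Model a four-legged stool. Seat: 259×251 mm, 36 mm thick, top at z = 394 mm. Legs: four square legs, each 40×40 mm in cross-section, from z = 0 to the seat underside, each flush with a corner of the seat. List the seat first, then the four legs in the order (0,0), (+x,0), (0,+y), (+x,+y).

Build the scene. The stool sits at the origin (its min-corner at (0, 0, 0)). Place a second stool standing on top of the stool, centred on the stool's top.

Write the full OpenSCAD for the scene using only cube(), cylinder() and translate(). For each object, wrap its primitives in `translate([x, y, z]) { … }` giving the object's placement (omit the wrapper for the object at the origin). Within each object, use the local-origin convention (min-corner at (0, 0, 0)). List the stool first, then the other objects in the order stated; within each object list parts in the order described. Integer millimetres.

translate([0, 0, 414]) cube([277, 253, 24]);
translate([19, 19, 0]) cylinder(h = 414, r = 19);
translate([258, 19, 0]) cylinder(h = 414, r = 19);
translate([19, 234, 0]) cylinder(h = 414, r = 19);
translate([258, 234, 0]) cylinder(h = 414, r = 19);
translate([9, 1, 438]) {
  translate([0, 0, 358]) cube([259, 251, 36]);
  cube([40, 40, 358]);
  translate([219, 0, 0]) cube([40, 40, 358]);
  translate([0, 211, 0]) cube([40, 40, 358]);
  translate([219, 211, 0]) cube([40, 40, 358]);
}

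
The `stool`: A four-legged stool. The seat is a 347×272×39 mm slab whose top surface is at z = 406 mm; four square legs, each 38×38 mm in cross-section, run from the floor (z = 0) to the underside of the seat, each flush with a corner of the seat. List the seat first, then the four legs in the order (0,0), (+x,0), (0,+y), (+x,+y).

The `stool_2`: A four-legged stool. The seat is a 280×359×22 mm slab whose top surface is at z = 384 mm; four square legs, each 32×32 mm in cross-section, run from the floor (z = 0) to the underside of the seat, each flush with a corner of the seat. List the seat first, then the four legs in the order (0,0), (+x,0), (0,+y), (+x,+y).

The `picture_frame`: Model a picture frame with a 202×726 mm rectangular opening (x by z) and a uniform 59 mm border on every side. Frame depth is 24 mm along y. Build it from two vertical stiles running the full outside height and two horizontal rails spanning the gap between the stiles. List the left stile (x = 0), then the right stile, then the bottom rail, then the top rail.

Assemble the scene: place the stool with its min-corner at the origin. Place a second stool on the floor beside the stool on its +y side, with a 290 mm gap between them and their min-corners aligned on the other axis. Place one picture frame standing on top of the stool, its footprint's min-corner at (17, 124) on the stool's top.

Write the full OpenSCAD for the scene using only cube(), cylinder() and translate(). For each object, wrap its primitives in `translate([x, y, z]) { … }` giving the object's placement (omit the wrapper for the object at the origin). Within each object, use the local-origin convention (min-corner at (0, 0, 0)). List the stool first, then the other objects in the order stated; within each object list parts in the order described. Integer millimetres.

translate([0, 0, 367]) cube([347, 272, 39]);
cube([38, 38, 367]);
translate([309, 0, 0]) cube([38, 38, 367]);
translate([0, 234, 0]) cube([38, 38, 367]);
translate([309, 234, 0]) cube([38, 38, 367]);
translate([0, 562, 0]) {
  translate([0, 0, 362]) cube([280, 359, 22]);
  cube([32, 32, 362]);
  translate([248, 0, 0]) cube([32, 32, 362]);
  translate([0, 327, 0]) cube([32, 32, 362]);
  translate([248, 327, 0]) cube([32, 32, 362]);
}
translate([17, 124, 406]) {
  cube([59, 24, 844]);
  translate([261, 0, 0]) cube([59, 24, 844]);
  translate([59, 0, 0]) cube([202, 24, 59]);
  translate([59, 0, 785]) cube([202, 24, 59]);
}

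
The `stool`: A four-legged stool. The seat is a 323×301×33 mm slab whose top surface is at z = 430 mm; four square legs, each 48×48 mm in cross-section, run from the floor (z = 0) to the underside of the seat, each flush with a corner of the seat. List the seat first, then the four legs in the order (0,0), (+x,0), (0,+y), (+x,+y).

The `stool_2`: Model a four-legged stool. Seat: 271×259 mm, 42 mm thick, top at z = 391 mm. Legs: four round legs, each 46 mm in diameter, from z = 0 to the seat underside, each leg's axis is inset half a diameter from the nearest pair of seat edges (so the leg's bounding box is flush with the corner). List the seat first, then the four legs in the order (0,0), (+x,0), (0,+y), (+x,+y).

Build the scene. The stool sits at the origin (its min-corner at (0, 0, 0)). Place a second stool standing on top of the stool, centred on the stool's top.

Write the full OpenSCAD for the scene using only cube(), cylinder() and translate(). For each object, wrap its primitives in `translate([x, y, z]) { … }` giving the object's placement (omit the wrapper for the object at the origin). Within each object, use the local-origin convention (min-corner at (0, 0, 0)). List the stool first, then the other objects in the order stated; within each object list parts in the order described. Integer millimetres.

translate([0, 0, 397]) cube([323, 301, 33]);
cube([48, 48, 397]);
translate([275, 0, 0]) cube([48, 48, 397]);
translate([0, 253, 0]) cube([48, 48, 397]);
translate([275, 253, 0]) cube([48, 48, 397]);
translate([26, 21, 430]) {
  translate([0, 0, 349]) cube([271, 259, 42]);
  translate([23, 23, 0]) cylinder(h = 349, r = 23);
  translate([248, 23, 0]) cylinder(h = 349, r = 23);
  translate([23, 236, 0]) cylinder(h = 349, r = 23);
  translate([248, 236, 0]) cylinder(h = 349, r = 23);
}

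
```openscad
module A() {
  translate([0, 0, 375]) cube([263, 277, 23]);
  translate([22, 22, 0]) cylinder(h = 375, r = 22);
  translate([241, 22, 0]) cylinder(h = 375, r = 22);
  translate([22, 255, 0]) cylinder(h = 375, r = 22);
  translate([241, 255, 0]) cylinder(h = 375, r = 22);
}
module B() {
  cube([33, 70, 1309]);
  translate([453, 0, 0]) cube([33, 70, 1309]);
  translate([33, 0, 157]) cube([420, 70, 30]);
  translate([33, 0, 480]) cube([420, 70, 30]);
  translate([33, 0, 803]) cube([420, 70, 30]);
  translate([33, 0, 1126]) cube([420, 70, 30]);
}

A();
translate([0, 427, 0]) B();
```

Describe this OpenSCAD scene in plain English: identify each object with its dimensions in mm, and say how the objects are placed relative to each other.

A is a four-legged stool. The seat is 263×277 mm, 23 mm thick, top at z = 398 mm. It stands on four round legs, each 44 mm in diameter, from z = 0 to the seat underside, each leg's axis is inset half a diameter from the nearest pair of seat edges (so the leg's bounding box is flush with the corner).

B is a straight ladder. Two 33×70 mm vertical rails, 1309 mm tall, stand 486 mm apart (outside-to-outside) with their front faces coplanar on the −y side. 4 rungs, each 70 mm deep and 30 mm tall, span between the inner faces of the rails, front faces flush with the rails. The lowest rung's underside is at z = 157 mm and rungs are spaced 323 mm apart (underside to underside).

The ladder is on the floor beside the stool on its +y side.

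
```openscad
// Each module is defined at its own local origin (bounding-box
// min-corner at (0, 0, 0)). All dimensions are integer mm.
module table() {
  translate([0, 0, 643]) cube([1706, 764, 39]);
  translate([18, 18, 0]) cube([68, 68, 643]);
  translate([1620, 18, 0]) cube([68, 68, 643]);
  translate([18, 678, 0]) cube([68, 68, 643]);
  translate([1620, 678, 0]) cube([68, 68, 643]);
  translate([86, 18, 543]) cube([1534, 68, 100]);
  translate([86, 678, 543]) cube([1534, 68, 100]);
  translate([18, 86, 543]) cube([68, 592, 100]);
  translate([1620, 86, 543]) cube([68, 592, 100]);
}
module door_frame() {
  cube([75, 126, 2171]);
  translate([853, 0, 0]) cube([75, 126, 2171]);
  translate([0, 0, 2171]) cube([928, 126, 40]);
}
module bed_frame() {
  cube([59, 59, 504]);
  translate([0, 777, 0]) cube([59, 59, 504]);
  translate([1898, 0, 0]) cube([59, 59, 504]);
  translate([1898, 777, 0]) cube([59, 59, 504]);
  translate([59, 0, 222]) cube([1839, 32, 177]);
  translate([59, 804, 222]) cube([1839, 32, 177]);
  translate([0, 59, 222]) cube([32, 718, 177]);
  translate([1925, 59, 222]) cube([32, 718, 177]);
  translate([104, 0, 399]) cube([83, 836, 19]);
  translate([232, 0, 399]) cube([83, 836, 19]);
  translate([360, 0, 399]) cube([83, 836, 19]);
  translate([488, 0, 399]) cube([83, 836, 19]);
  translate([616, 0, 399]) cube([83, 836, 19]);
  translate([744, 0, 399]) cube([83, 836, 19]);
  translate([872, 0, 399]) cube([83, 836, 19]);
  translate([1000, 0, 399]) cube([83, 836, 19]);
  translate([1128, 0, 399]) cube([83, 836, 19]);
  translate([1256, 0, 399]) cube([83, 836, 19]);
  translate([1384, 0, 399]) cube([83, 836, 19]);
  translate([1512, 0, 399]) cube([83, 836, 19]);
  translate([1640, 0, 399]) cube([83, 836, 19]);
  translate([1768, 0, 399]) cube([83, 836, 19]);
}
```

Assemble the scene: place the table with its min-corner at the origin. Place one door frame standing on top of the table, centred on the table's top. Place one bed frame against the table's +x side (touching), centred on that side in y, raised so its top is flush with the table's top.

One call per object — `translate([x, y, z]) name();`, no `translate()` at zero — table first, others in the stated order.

table();
translate([389, 319, 682]) door_frame();
translate([1706, -36, 178]) bed_frame();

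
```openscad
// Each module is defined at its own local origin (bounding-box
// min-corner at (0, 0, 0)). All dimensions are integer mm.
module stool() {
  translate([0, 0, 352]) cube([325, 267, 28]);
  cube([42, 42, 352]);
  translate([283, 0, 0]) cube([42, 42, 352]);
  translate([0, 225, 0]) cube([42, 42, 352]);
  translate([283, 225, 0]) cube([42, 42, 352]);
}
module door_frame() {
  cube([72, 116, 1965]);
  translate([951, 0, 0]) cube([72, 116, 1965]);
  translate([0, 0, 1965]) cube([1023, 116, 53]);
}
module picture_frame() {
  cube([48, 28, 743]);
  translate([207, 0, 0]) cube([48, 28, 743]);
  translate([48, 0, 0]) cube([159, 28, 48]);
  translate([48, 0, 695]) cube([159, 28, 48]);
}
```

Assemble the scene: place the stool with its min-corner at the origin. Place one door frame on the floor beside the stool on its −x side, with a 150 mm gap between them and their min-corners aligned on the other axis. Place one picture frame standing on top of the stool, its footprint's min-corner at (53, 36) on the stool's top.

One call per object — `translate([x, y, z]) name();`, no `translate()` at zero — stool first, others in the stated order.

stool();
translate([-1173, 0, 0]) door_frame();
translate([53, 36, 380]) picture_frame();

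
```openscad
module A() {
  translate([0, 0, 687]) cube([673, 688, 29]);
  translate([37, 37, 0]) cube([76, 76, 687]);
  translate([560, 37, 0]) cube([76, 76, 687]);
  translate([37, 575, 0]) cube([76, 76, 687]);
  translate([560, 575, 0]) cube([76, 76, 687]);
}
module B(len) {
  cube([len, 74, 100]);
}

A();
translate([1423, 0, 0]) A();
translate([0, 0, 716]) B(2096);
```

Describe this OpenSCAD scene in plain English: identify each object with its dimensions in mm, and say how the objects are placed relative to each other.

A is a rectangular dining table. The top is 673×688×29 mm with its upper surface at z = 716 mm. It stands on four 76×76 mm square legs, each inset 37 mm from the nearest pair of top edges, running from the floor to the underside of the top.

B is a rectangular beam 2096 mm long (x), 74 mm deep (y), 100 mm thick (z).

The beam spans the tops of two tables placed 750 mm apart, resting at z = 716 mm.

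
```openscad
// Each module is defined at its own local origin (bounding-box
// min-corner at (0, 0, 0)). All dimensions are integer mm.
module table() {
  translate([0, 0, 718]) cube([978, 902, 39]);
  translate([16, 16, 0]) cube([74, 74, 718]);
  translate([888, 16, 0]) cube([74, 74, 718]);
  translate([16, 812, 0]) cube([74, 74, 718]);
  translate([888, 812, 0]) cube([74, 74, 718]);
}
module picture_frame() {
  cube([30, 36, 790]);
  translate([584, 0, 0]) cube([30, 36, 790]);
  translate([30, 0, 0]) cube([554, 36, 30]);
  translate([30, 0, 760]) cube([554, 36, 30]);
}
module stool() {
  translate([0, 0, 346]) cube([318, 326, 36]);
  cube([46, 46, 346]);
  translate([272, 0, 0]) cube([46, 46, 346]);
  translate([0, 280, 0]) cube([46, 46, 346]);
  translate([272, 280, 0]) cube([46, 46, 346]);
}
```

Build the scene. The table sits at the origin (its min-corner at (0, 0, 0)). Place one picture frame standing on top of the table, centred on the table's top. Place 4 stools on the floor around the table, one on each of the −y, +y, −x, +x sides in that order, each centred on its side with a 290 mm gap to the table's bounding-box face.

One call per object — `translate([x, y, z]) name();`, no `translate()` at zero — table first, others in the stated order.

table();
translate([182, 433, 757]) picture_frame();
translate([330, -616, 0]) stool();
translate([330, 1192, 0]) stool();
translate([-608, 288, 0]) stool();
translate([1268, 288, 0]) stool();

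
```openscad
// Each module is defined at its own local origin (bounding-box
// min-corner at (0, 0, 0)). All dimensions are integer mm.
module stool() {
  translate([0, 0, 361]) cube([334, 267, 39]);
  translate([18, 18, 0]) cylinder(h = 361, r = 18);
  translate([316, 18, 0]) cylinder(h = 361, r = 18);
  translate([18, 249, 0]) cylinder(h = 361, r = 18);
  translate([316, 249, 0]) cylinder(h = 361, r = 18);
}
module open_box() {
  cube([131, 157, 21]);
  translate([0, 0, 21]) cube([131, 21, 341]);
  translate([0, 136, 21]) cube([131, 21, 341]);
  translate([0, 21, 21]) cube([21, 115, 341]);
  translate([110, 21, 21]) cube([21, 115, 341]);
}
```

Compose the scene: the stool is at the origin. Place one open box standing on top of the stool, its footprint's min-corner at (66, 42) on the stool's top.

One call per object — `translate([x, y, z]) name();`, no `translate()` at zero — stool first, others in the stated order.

stool();
translate([66, 42, 400]) open_box();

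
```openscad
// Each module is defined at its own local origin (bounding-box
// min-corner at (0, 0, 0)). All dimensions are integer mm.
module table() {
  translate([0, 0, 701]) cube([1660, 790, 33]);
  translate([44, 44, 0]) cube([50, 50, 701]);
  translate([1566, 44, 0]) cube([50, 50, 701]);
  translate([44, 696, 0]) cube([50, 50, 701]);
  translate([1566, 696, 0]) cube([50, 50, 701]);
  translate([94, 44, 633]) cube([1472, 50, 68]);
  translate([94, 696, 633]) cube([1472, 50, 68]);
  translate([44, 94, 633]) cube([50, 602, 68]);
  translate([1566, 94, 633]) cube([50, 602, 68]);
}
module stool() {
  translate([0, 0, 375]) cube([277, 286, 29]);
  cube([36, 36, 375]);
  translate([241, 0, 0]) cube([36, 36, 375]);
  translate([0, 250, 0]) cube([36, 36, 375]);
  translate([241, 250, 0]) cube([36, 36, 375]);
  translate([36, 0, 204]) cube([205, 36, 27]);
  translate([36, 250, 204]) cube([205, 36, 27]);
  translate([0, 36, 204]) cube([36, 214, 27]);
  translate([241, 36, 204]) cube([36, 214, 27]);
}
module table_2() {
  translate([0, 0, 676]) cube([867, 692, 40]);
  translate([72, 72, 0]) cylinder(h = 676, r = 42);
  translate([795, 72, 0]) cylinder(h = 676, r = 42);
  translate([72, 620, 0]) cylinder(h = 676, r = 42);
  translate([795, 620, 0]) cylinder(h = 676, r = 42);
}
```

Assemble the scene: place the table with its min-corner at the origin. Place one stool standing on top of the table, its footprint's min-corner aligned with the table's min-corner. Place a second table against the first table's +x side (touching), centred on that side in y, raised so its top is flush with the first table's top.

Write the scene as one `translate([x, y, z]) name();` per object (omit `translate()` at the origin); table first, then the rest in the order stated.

table();
translate([0, 0, 734]) stool();
translate([1660, 49, 18]) table_2();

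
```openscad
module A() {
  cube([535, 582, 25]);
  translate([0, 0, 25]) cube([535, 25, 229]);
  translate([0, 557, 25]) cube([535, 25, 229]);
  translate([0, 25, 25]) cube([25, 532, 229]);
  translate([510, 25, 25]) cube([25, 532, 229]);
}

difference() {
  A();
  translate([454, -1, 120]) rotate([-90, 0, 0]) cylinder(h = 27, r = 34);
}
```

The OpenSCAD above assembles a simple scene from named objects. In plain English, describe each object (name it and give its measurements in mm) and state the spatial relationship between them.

A is an open storage box with external size 535×582×254 mm and wall thickness 25 mm (the base is also 25 mm thick). The base covers the whole footprint; the four walls stand on the base, with the y-facing walls full-width and the x-facing walls fitting between their inner faces.

The open box has a circular hole of radius 34 mm through its front wall, centred at (x = 454, z = 120).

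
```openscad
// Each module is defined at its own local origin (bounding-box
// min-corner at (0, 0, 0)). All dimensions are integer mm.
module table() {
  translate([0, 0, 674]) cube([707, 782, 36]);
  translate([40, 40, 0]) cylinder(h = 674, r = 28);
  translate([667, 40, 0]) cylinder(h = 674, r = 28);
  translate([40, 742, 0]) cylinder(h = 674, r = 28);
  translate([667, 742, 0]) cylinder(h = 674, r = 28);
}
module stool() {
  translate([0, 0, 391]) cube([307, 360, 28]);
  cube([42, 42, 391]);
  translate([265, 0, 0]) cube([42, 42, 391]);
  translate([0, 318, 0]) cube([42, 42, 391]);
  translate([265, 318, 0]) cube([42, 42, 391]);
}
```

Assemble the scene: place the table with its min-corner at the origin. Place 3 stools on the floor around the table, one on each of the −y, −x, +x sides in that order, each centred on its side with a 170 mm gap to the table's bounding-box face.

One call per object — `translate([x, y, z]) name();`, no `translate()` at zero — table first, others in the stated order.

table();
translate([200, -530, 0]) stool();
translate([-477, 211, 0]) stool();
translate([877, 211, 0]) stool();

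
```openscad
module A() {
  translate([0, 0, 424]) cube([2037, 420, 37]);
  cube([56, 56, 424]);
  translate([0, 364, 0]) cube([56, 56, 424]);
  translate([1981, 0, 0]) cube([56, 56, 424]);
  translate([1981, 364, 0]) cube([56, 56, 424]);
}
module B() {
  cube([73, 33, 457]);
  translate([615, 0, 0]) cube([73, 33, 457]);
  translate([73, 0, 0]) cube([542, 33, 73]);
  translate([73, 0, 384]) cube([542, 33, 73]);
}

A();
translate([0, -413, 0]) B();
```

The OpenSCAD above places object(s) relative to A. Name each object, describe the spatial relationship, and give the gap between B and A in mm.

The picture frame's nearest face is 380 mm from the bench's −y face.

A is a bench. B is a picture frame. The picture frame is on the floor beside the bench on its −y side. The gap between the picture frame and the bench is 380 mm.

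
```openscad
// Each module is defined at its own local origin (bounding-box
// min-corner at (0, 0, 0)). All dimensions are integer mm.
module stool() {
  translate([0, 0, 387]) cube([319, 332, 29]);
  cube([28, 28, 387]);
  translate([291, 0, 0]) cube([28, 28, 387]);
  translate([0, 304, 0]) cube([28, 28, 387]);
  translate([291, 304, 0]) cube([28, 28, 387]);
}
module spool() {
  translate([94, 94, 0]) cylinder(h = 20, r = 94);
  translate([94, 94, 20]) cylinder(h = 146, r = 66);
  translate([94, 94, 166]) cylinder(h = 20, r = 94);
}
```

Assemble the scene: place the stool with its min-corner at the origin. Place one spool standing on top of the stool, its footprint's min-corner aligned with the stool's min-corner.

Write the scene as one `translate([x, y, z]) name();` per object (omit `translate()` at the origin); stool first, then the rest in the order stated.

stool();
translate([0, 0, 416]) spool();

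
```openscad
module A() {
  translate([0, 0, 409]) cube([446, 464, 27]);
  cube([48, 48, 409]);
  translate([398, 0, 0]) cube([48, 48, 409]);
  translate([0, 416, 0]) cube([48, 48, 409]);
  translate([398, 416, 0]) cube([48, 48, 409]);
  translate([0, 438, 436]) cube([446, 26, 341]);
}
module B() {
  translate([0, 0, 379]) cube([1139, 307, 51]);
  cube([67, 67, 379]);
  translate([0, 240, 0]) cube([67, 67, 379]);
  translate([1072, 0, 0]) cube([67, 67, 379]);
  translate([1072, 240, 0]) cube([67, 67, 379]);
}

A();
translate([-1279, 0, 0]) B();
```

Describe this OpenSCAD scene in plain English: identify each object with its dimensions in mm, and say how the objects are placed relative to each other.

A is a chair. The seat is a 446×464×27 mm slab with its top at z = 436 mm, on four 48×48 mm corner legs (flush with the seat edges, standing on z = 0). A flat backrest 26 mm thick, 341 mm tall, spans the full seat width and rises from the seat top along its +y edge, rear face flush with the rear of the seat.

B is a bench: a 1139×307 mm seat slab, 51 mm thick, top at z = 430 mm, on four 67×67 mm square legs flush with the seat corners and standing on z = 0.

The bench is on the floor beside the chair on its −x side.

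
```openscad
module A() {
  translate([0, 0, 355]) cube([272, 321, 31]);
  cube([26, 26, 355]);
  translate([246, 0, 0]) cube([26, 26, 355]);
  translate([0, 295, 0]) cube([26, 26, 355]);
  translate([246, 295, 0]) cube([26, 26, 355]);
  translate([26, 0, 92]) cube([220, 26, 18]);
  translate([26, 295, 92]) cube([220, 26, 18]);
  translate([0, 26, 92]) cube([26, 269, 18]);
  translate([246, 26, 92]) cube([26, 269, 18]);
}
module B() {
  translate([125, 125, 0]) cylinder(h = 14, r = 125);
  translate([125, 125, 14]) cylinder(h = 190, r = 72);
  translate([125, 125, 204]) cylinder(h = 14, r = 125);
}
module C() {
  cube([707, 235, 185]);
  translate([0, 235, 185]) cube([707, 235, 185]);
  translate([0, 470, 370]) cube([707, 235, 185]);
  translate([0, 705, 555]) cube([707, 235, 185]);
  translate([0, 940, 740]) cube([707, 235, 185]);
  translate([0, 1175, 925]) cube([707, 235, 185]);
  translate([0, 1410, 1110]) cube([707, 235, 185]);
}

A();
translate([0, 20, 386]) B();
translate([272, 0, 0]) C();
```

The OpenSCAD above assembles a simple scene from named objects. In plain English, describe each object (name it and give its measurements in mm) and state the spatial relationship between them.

A is a four-legged stool. The seat is 272×321 mm, 31 mm thick, top at z = 386 mm. It stands on four square legs, each 26×26 mm in cross-section, from z = 0 to the seat underside, each flush with a corner of the seat. Four stretchers, 26 mm wide and 18 mm tall, connect adjacent legs with their undersides at z = 92 mm, each running between the inner faces of the legs it joins and aligned with the legs' outer faces on the other axis.

B is a spool: two coaxial disc flanges of radius 125 mm and thickness 14 mm, joined by a core cylinder of radius 72 mm and height 190 mm. The lower flange rests on z = 0 and the three cylinders share a vertical axis.

C is a run of 7 identical solid stair steps. Each tread is 707×235 mm and each step block is 185 mm high. Step 1 rests on the floor; step k is offset from step 1 by (k−1)×235 mm in y and (k−1)×185 mm in z.

The spool is on top of the stool. The staircase is against the stool's +x side, with their −y faces flush.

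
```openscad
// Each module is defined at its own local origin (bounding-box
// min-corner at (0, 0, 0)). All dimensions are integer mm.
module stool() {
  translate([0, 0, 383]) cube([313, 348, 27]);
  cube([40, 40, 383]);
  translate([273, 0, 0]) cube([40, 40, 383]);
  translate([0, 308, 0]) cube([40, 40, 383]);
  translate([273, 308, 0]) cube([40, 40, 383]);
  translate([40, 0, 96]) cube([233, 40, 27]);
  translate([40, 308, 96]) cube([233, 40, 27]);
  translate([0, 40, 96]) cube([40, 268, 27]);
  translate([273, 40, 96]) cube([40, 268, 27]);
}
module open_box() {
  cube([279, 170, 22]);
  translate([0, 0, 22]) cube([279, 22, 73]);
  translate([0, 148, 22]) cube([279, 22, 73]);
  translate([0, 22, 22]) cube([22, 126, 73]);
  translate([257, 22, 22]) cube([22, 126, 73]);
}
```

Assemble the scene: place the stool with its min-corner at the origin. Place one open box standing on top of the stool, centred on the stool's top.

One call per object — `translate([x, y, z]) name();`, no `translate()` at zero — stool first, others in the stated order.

stool();
translate([17, 89, 410]) open_box();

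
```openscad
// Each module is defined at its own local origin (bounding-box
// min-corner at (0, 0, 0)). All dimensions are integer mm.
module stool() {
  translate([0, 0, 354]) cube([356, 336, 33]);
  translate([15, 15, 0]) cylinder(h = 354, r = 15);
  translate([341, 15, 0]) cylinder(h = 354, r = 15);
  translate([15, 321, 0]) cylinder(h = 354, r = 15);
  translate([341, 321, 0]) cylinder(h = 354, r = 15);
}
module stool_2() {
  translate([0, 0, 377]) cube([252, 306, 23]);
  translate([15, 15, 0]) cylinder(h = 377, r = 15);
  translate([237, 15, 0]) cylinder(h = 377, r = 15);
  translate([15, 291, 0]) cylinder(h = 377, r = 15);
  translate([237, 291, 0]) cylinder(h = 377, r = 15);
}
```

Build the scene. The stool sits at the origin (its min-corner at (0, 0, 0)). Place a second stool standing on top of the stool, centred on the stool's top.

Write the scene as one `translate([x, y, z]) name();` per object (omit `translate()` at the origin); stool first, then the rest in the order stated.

stool();
translate([52, 15, 387]) stool_2();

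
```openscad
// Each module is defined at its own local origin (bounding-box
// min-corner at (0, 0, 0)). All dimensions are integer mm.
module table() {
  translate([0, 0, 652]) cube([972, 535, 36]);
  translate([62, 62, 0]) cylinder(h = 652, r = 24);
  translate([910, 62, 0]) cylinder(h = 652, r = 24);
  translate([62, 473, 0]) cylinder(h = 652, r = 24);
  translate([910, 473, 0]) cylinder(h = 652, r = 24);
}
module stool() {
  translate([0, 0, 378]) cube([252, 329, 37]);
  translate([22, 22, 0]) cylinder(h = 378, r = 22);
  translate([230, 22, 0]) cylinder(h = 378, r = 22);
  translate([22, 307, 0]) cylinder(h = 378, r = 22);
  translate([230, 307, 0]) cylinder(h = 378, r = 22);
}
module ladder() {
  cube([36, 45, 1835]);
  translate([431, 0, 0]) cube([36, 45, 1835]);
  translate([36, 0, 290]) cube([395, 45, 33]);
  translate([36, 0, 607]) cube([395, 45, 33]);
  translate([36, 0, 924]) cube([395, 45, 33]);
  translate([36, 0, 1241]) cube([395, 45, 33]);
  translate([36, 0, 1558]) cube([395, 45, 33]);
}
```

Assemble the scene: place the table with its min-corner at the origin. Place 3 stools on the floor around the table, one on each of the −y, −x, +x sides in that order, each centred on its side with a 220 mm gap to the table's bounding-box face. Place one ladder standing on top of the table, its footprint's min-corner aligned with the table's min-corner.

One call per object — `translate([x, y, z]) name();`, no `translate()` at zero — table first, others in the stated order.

table();
translate([360, -549, 0]) stool();
translate([-472, 103, 0]) stool();
translate([1192, 103, 0]) stool();
translate([0, 0, 688]) ladder();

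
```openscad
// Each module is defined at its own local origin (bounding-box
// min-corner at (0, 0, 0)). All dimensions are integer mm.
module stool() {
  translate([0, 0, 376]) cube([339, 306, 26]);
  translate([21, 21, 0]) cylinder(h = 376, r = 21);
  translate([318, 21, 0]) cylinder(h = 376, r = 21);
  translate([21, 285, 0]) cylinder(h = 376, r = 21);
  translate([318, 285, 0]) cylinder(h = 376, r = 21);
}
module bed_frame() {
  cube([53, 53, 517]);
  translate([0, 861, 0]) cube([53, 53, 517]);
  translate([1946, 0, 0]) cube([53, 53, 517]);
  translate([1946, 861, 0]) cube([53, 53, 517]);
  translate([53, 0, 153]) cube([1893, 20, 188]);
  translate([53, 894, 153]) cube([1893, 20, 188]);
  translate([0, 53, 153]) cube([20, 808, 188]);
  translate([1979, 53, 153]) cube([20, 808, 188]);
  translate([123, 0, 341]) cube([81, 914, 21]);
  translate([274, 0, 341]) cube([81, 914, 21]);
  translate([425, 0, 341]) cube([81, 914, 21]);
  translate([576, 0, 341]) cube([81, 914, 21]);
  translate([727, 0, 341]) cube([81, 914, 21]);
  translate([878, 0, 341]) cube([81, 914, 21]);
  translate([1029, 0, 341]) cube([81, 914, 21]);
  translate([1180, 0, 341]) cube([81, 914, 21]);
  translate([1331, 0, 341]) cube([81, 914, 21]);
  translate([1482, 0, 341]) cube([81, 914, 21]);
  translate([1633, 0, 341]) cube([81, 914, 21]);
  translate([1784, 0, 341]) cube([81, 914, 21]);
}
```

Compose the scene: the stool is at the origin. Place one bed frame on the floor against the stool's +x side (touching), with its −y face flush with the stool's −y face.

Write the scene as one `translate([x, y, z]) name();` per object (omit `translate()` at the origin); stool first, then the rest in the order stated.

stool();
translate([339, 0, 0]) bed_frame();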